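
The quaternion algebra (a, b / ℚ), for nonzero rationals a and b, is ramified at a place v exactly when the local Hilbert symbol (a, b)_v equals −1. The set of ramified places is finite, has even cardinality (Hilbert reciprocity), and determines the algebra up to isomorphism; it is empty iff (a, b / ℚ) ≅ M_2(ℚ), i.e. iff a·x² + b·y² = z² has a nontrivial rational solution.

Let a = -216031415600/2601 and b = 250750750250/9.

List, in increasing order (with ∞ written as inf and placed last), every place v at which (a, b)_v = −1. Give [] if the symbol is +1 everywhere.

(a, b) ≡ (-11, 10010) mod (ℚ^×)²; places V = {2, 3, 5, 7, 11, 13, 17, ∞}.
(a,b)_∞: sgn(-11)=−, sgn(10010)=+, so +1.
(a,b)_17: α=-2, u≡3; β=0, v≡12 (mod 17); (3|17)=-1, (12|17)=-1; sign (−1)^0·-1^0·-1^-2 = +1.
(a,b)_2: α=4, β=1; u≡5, v≡5 (mod 8); ε(u)ε(v)=0·0, αω(v)=4·1, βω(u)=1·1; sum ≡ 1  ⇒  -1.
(a,b)_5: α=2, u≡1; β=3, v≡3 (mod 5); (1|5)=+1, (3|5)=-1; sign (−1)^0·+1^3·-1^2 = +1.
(a,b)_3: α=-2, u≡1; β=-2, v≡2 (mod 3); (1|3)=+1, (2|3)=-1; sign (−1)^0·+1^-2·-1^-2 = +1.
(a,b)_7: α=4, u≡5; β=3, v≡1 (mod 7); (5|7)=-1, (1|7)=+1; sign (−1)^0·-1^3·+1^4 = -1.
(a,b)_11: α=3, u≡8; β=3, v≡2 (mod 11); (8|11)=-1, (2|11)=-1; sign (−1)^1·-1^3·-1^3 = -1.
(a,b)_13: α=2, u≡5; β=3, v≡4 (mod 13); (5|13)=-1, (4|13)=+1; sign (−1)^0·-1^3·+1^2 = -1.
|Ram(-11, 10010)| = 4, even; anisotropic at {2, 7, 11, 13}.

[2, 7, 11, 13]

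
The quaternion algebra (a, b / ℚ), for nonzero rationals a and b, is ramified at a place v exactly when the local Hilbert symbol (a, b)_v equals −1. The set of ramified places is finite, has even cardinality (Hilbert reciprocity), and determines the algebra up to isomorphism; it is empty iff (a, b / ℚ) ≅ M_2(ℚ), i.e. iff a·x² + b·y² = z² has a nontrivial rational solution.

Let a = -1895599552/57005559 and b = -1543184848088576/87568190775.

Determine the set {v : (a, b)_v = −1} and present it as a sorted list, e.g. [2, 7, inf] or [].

[2, 7, 13, inf]

(a, b) ≡ (-273, -546) mod (ℚ^×)²; places V = {2, 3, 5, 7, 11, 13, 17, 29, 31, ∞}.
(a,b)_3: α=-3, u≡2; β=-13, v≡1 (mod 3); (2|3)=-1, (1|3)=+1; sign (−1)^1·-1^-13·+1^-3 = +1.
(a,b)_11: α=4, u≡7; β=6, v≡3 (mod 11); (7|11)=-1, (3|11)=+1; sign (−1)^0·-1^6·+1^4 = +1.
(a,b)_7: α=1, u≡3; β=1, v≡6 (mod 7); (3|7)=-1, (6|7)=-1; sign (−1)^1·-1^1·-1^1 = -1.
(a,b)_17: α=2, u≡9; β=2, v≡9 (mod 17); (9|17)=+1, (9|17)=+1; sign (−1)^0·+1^2·+1^2 = +1.
(a,b)_∞: sgn(-273)=−, sgn(-546)=−, so -1.
(a,b)_2: α=6, β=9; u≡7, v≡7 (mod 8); ε(u)ε(v)=1·1, αω(v)=6·0, βω(u)=9·0; sum ≡ 1  ⇒  -1.
(a,b)_31: α=-2, u≡22; β=0, v≡24 (mod 31); (22|31)=-1, (24|31)=-1; sign (−1)^0·-1^0·-1^-2 = +1.
(a,b)_13: α=-3, u≡2; β=-3, v≡10 (mod 13); (2|13)=-1, (10|13)=+1; sign (−1)^0·-1^-3·+1^-3 = -1.
(a,b)_5: α=0, u≡2; β=-2, v≡4 (mod 5); (2|5)=-1, (4|5)=+1; sign (−1)^0·-1^-2·+1^0 = +1.
(a,b)_29: α=0, u≡26; β=2, v≡24 (mod 29); (26|29)=-1, (24|29)=+1; sign (−1)^0·-1^2·+1^0 = +1.
|Ram(-273, -546)| = 4, even; anisotropic at {2, 7, 13, ∞}.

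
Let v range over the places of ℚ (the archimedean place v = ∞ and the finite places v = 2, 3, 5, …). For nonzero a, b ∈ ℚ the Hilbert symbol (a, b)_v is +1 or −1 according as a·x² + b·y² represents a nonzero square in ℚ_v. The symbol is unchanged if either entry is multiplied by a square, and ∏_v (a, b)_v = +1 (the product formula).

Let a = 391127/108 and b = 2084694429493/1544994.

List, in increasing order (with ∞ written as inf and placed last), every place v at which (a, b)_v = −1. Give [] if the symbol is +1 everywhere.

[2, 37]

(a, b) ≡ (1221, 2442) mod (ℚ^×)²; places V = {2, 3, 11, 13, 17, 19, 31, 37, ∞}.
(a,b)_∞: sgn(1221)=+, sgn(2442)=+, so +1.
(a,b)_2: α=-2, β=-1; u≡5, v≡5 (mod 8); ε(u)ε(v)=0·0, αω(v)=-2·1, βω(u)=-1·1; sum ≡ 1  ⇒  -1.
(a,b)_3: α=-3, u≡2; β=-5, v≡1 (mod 3); (2|3)=-1, (1|3)=+1; sign (−1)^1·-1^-5·+1^-3 = +1.
(a,b)_13: α=0, u≡12; β=2, v≡5 (mod 13); (12|13)=+1, (5|13)=-1; sign (−1)^0·+1^2·-1^0 = +1.
(a,b)_37: α=1, u≡16; β=1, v≡20 (mod 37); (16|37)=+1, (20|37)=-1; sign (−1)^0·+1^1·-1^1 = -1.
(a,b)_31: α=2, u≡23; β=4, v≡12 (mod 31); (23|31)=-1, (12|31)=-1; sign (−1)^0·-1^4·-1^2 = +1.
(a,b)_17: α=0, u≡7; β=-2, v≡6 (mod 17); (7|17)=-1, (6|17)=-1; sign (−1)^0·-1^-2·-1^0 = +1.
(a,b)_11: α=1, u≡3; β=-1, v≡10 (mod 11); (3|11)=+1, (10|11)=-1; sign (−1)^1·+1^-1·-1^1 = +1.
(a,b)_19: α=0, u≡17; β=2, v≡10 (mod 19); (17|19)=+1, (10|19)=-1; sign (−1)^0·+1^2·-1^0 = +1.
|Ram(1221, 2442)| = 2, even; anisotropic at {2, 37}.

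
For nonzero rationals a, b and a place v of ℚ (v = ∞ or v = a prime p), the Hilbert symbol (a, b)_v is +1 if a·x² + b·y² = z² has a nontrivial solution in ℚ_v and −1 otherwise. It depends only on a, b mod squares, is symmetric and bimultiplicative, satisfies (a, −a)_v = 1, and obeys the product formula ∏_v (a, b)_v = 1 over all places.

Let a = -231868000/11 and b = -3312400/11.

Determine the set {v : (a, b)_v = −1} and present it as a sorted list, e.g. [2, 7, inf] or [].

[2, 7, 11, inf]

(a, b) ≡ (-770, -11) mod (ℚ^×)²; places V = {2, 5, 7, 11, 13, ∞}.
(a,b)_7: α=3, u≡1; β=2, v≡5 (mod 7); (1|7)=+1, (5|7)=-1; sign (−1)^0·+1^2·-1^3 = -1.
(a,b)_13: α=2, u≡3; β=2, v≡11 (mod 13); (3|13)=+1, (11|13)=-1; sign (−1)^0·+1^2·-1^2 = +1.
(a,b)_11: α=-1, u≡10; β=-1, v≡8 (mod 11); (10|11)=-1, (8|11)=-1; sign (−1)^1·-1^-1·-1^-1 = -1.
(a,b)_5: α=3, u≡1; β=2, v≡4 (mod 5); (1|5)=+1, (4|5)=+1; sign (−1)^0·+1^2·+1^3 = +1.
(a,b)_2: α=5, β=4; u≡7, v≡5 (mod 8); ε(u)ε(v)=1·0, αω(v)=5·1, βω(u)=4·0; sum ≡ 1  ⇒  -1.
(a,b)_∞: sgn(-770)=−, sgn(-11)=−, so -1.
(-770, -11 / ℚ) ramifies at {2, 7, 11, ∞}: a division algebra.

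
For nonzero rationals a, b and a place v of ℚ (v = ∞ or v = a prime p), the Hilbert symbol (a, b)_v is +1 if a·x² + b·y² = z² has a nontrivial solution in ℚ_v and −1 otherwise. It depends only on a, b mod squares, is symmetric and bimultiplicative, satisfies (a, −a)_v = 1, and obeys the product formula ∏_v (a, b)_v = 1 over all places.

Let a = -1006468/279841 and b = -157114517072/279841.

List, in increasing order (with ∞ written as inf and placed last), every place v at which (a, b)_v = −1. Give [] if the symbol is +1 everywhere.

[2, 17, 41, inf]

Mod squares: a ≡ -697, b ≡ -20213. Check v ∈ {∞, 2, 17, 19, 23, 29, 41}.
v=41: a=41^1·(≡34), b=41^3·(≡39) mod 41; (34|41)=-1, (39|41)=+1; (−1)^{1·3·20}·(-1)^3·(+1)^1 = -1.
v=∞: -697 < 0 and -20213 < 0  ⇒  (a,b)_∞ = -1.
v=23: a=23^-4·(≡12), b=23^-4·(≡8) mod 23; (12|23)=+1, (8|23)=+1; (−1)^{-4·-4·11}·(+1)^-4·(+1)^-4 = +1.
v=17: a=17^1·(≡6), b=17^3·(≡9) mod 17; (6|17)=-1, (9|17)=+1; (−1)^{1·3·8}·(-1)^3·(+1)^1 = -1.
v=29: a=29^0·(≡9), b=29^1·(≡5) mod 29; (9|29)=+1, (5|29)=+1; (−1)^{0·1·14}·(+1)^1·(+1)^0 = +1.
v=2: v_2(a)=2, v_2(b)=4; units ≡ 7, 3 (mod 8); ε·ε+αω+βω = 1·1+2·1+4·0 ≡ 1  ⇒  (a,b)_2 = -1.
v=19: a=19^2·(≡9), b=19^0·(≡2) mod 19; (9|19)=+1, (2|19)=-1; (−1)^{2·0·9}·(+1)^0·(-1)^2 = +1.
(-697, -20213 / ℚ) ramifies at {2, 17, 41, ∞}: a division algebra.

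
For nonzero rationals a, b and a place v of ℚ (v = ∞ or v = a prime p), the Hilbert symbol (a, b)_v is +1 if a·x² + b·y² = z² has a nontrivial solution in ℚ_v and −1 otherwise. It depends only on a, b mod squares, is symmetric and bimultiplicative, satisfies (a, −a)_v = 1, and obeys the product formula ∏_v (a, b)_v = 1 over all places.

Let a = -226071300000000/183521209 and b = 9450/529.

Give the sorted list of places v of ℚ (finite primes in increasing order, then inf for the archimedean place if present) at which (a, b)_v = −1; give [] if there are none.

(a, b) ≡ (-273, 42) mod (ℚ^×)²; places V = {2, 3, 5, 7, 13, 19, 23, 31, ∞}.
(a,b)_23: α=-2, u≡12; β=-2, v≡20 (mod 23); (12|23)=+1, (20|23)=-1; sign (−1)^0·+1^-2·-1^-2 = +1.
(a,b)_3: α=1, u≡2; β=3, v≡2 (mod 3); (2|3)=-1, (2|3)=-1; sign (−1)^1·-1^3·-1^1 = -1.
(a,b)_31: α=-2, u≡27; β=0, v≡13 (mod 31); (27|31)=-1, (13|31)=-1; sign (−1)^0·-1^0·-1^-2 = +1.
(a,b)_∞: sgn(-273)=−, sgn(42)=+, so +1.
(a,b)_19: α=-2, u≡3; β=0, v≡4 (mod 19); (3|19)=-1, (4|19)=+1; sign (−1)^0·-1^0·+1^-2 = +1.
(a,b)_13: α=3, u≡8; β=0, v≡10 (mod 13); (8|13)=-1, (10|13)=+1; sign (−1)^0·-1^0·+1^3 = +1.
(a,b)_7: α=3, u≡5; β=1, v≡5 (mod 7); (5|7)=-1, (5|7)=-1; sign (−1)^1·-1^1·-1^3 = -1.
(a,b)_2: α=8, β=1; u≡7, v≡5 (mod 8); ε(u)ε(v)=1·0, αω(v)=8·1, βω(u)=1·0; sum ≡ 0  ⇒  +1.
(a,b)_5: α=8, u≡3; β=2, v≡2 (mod 5); (3|5)=-1, (2|5)=-1; sign (−1)^0·-1^2·-1^8 = +1.
Ram(-273, 42) = {3, 7}; no ℚ_3-point on the conic.

[3, 7]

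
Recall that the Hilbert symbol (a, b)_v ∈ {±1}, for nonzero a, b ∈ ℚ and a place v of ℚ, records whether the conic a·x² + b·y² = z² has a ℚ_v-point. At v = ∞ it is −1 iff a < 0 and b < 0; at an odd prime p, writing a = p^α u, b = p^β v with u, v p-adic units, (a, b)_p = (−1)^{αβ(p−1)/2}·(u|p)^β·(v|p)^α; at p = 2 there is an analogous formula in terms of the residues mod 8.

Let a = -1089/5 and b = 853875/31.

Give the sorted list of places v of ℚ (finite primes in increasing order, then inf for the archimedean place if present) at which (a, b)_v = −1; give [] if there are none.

[11, 31]

(a, b) ≡ (-5, 117645) mod (ℚ^×)²; places V = {2, 3, 5, 11, 23, 31, ∞}.
(a,b)_∞: sgn(-5)=−, sgn(117645)=+, so +1.
(a,b)_23: α=0, u≡3; β=1, v≡9 (mod 23); (3|23)=+1, (9|23)=+1; sign (−1)^0·+1^1·+1^0 = +1.
(a,b)_2: α=0, β=0; u≡3, v≡5 (mod 8); ε(u)ε(v)=1·0, αω(v)=0·1, βω(u)=0·1; sum ≡ 0  ⇒  +1.
(a,b)_31: α=0, u≡24; β=-1, v≡11 (mod 31); (24|31)=-1, (11|31)=-1; sign (−1)^0·-1^-1·-1^0 = -1.
(a,b)_5: α=-1, u≡1; β=3, v≡1 (mod 5); (1|5)=+1, (1|5)=+1; sign (−1)^0·+1^3·+1^-1 = +1.
(a,b)_11: α=2, u≡7; β=1, v≡1 (mod 11); (7|11)=-1, (1|11)=+1; sign (−1)^0·-1^1·+1^2 = -1.
(a,b)_3: α=2, u≡1; β=3, v≡2 (mod 3); (1|3)=+1, (2|3)=-1; sign (−1)^0·+1^3·-1^2 = +1.
(-5, 117645 / ℚ) ramifies at {11, 31}: a division algebra.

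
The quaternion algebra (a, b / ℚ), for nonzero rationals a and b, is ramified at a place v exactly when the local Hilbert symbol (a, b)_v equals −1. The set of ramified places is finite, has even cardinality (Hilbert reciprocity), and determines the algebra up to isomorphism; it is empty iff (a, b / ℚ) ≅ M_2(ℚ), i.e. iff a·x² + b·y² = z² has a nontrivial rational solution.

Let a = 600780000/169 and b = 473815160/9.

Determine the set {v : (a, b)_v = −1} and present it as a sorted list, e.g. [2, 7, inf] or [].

(a, b) ≡ (60078, 700910) mod (ℚ^×)²; places V = {2, 3, 5, 7, 13, 17, 19, 31, ∞}.
(a,b)_2: α=5, β=3; u≡7, v≡7 (mod 8); ε(u)ε(v)=1·1, αω(v)=5·0, βω(u)=3·0; sum ≡ 1  ⇒  -1.
(a,b)_17: α=1, u≡8; β=1, v≡11 (mod 17); (8|17)=+1, (11|17)=-1; sign (−1)^0·+1^1·-1^1 = -1.
(a,b)_∞: sgn(60078)=+, sgn(700910)=+, so +1.
(a,b)_19: α=1, u≡14; β=1, v≡5 (mod 19); (14|19)=-1, (5|19)=+1; sign (−1)^1·-1^1·+1^1 = +1.
(a,b)_7: α=0, u≡2; β=1, v≡4 (mod 7); (2|7)=+1, (4|7)=+1; sign (−1)^0·+1^1·+1^0 = +1.
(a,b)_13: α=-2, u≡2; β=2, v≡11 (mod 13); (2|13)=-1, (11|13)=-1; sign (−1)^0·-1^2·-1^-2 = +1.
(a,b)_3: α=1, u≡1; β=-2, v≡2 (mod 3); (1|3)=+1, (2|3)=-1; sign (−1)^0·+1^-2·-1^1 = -1.
(a,b)_31: α=1, u≡25; β=1, v≡3 (mod 31); (25|31)=+1, (3|31)=-1; sign (−1)^1·+1^1·-1^1 = +1.
(a,b)_5: α=4, u≡2; β=1, v≡3 (mod 5); (2|5)=-1, (3|5)=-1; sign (−1)^0·-1^1·-1^4 = -1.
Ram(60078, 700910) = {2, 3, 5, 17}; no ℚ_2-point on the conic.

[2, 3, 5, 17]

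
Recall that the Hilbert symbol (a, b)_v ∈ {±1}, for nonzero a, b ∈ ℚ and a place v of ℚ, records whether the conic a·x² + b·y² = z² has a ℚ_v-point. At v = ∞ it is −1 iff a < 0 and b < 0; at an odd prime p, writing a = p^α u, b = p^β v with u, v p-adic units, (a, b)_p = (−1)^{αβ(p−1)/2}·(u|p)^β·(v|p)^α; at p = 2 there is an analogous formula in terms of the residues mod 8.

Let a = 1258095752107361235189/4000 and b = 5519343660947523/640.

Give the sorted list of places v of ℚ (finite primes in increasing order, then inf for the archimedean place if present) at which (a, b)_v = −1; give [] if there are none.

Mod squares: a ≡ 2989345810, b ≡ 118030. Check v ∈ {∞, 2, 3, 5, 11, 19, 29, 31, 37, 43}.
v=43: a=43^3·(≡7), b=43^2·(≡35) mod 43; (7|43)=-1, (35|43)=+1; (−1)^{3·2·21}·(-1)^2·(+1)^3 = +1.
v=5: a=5^-3·(≡2), b=5^-1·(≡1) mod 5; (2|5)=-1, (1|5)=+1; (−1)^{-3·-1·2}·(-1)^-1·(+1)^-3 = -1.
v=37: a=37^1·(≡4), b=37^1·(≡22) mod 37; (4|37)=+1, (22|37)=-1; (−1)^{1·1·18}·(+1)^1·(-1)^1 = -1.
v=2: v_2(a)=-5, v_2(b)=-7; units ≡ 1, 7 (mod 8); ε·ε+αω+βω = 0·1+-5·0+-7·0 ≡ 0  ⇒  (a,b)_2 = +1.
v=31: a=31^3·(≡10), b=31^2·(≡13) mod 31; (10|31)=+1, (13|31)=-1; (−1)^{3·2·15}·(+1)^2·(-1)^3 = -1.
v=3: a=3^8·(≡1), b=3^6·(≡1) mod 3; (1|3)=+1, (1|3)=+1; (−1)^{8·6·1}·(+1)^6·(+1)^8 = +1.
v=11: a=11^1·(≡3), b=11^1·(≡5) mod 11; (3|11)=+1, (5|11)=+1; (−1)^{1·1·5}·(+1)^1·(+1)^1 = -1.
v=19: a=19^3·(≡4), b=19^2·(≡15) mod 19; (4|19)=+1, (15|19)=-1; (−1)^{3·2·9}·(+1)^2·(-1)^3 = -1.
v=29: a=29^1·(≡9), b=29^1·(≡26) mod 29; (9|29)=+1, (26|29)=-1; (−1)^{1·1·14}·(+1)^1·(-1)^1 = -1.
v=∞: 2989345810 > 0 and 118030 > 0  ⇒  (a,b)_∞ = +1.
(2989345810, 118030 / ℚ) ramifies at {5, 11, 19, 29, 31, 37}: a division algebra.

[5, 11, 19, 29, 31, 37]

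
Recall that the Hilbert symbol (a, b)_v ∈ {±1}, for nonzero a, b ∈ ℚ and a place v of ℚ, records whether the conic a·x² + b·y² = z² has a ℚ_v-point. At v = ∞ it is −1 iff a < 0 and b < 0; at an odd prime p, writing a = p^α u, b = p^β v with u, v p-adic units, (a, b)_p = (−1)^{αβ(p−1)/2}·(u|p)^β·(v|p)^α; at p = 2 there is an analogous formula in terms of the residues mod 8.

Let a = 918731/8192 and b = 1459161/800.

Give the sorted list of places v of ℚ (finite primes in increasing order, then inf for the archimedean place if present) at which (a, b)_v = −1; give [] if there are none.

[2, 17]

Mod squares: a ≡ 22, b ≡ 1122. Check v ∈ {∞, 2, 3, 5, 11, 17}.
v=11: a=11^1·(≡8), b=11^1·(≡3) mod 11; (8|11)=-1, (3|11)=+1; (−1)^{1·1·5}·(-1)^1·(+1)^1 = +1.
v=17: a=17^4·(≡3), b=17^3·(≡8) mod 17; (3|17)=-1, (8|17)=+1; (−1)^{4·3·8}·(-1)^3·(+1)^4 = -1.
v=∞: 22 > 0 and 1122 > 0  ⇒  (a,b)_∞ = +1.
v=2: v_2(a)=-13, v_2(b)=-5; units ≡ 3, 1 (mod 8); ε·ε+αω+βω = 1·0+-13·0+-5·1 ≡ 1  ⇒  (a,b)_2 = -1.
v=5: a=5^0·(≡3), b=5^-2·(≡3) mod 5; (3|5)=-1, (3|5)=-1; (−1)^{0·-2·2}·(-1)^-2·(-1)^0 = +1.
v=3: a=3^0·(≡1), b=3^3·(≡2) mod 3; (1|3)=+1, (2|3)=-1; (−1)^{0·3·1}·(+1)^3·(-1)^0 = +1.
|Ram(22, 1122)| = 2, even; anisotropic at {2, 17}.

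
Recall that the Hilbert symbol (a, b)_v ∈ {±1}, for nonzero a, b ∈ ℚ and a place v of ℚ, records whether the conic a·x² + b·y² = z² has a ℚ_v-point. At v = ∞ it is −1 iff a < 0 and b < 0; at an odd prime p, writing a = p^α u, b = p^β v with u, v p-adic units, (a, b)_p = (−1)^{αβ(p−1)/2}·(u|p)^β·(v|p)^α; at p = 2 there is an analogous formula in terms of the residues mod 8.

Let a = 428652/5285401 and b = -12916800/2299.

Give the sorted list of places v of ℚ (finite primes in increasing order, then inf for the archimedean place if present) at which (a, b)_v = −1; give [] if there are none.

(a, b) ≡ (3, -17043) mod (ℚ^×)²; places V = {2, 3, 5, 7, 11, 13, 19, 23, ∞}.
(a,b)_3: α=7, u≡1; β=3, v≡1 (mod 3); (1|3)=+1, (1|3)=+1; sign (−1)^1·+1^3·+1^7 = -1.
(a,b)_5: α=0, u≡2; β=2, v≡2 (mod 5); (2|5)=-1, (2|5)=-1; sign (−1)^0·-1^2·-1^0 = +1.
(a,b)_13: α=0, u≡4; β=1, v≡5 (mod 13); (4|13)=+1, (5|13)=-1; sign (−1)^0·+1^1·-1^0 = +1.
(a,b)_23: α=0, u≡1; β=1, v≡9 (mod 23); (1|23)=+1, (9|23)=+1; sign (−1)^0·+1^1·+1^0 = +1.
(a,b)_2: α=2, β=6; u≡3, v≡5 (mod 8); ε(u)ε(v)=1·0, αω(v)=2·1, βω(u)=6·1; sum ≡ 0  ⇒  +1.
(a,b)_7: α=2, u≡6; β=0, v≡2 (mod 7); (6|7)=-1, (2|7)=+1; sign (−1)^0·-1^0·+1^2 = +1.
(a,b)_∞: sgn(3)=+, sgn(-17043)=−, so +1.
(a,b)_11: α=-4, u≡9; β=-2, v≡2 (mod 11); (9|11)=+1, (2|11)=-1; sign (−1)^0·+1^-2·-1^-4 = +1.
(a,b)_19: α=-2, u≡8; β=-1, v≡12 (mod 19); (8|19)=-1, (12|19)=-1; sign (−1)^0·-1^-1·-1^-2 = -1.
(3, -17043 / ℚ) ramifies at {3, 19}: a division algebra.

[3, 19]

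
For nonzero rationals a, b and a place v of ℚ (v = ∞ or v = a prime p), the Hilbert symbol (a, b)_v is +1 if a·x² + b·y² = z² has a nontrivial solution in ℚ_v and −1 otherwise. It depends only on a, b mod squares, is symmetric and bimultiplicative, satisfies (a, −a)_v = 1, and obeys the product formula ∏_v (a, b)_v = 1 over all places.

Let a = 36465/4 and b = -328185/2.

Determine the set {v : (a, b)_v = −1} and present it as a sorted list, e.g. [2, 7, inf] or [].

(a, b) ≡ (36465, -72930) mod (ℚ^×)²; places V = {2, 3, 5, 11, 13, 17, ∞}.
(a,b)_2: α=-2, β=-1; u≡1, v≡7 (mod 8); ε(u)ε(v)=0·1, αω(v)=-2·0, βω(u)=-1·0; sum ≡ 0  ⇒  +1.
(a,b)_11: α=1, u≡1; β=1, v≡4 (mod 11); (1|11)=+1, (4|11)=+1; sign (−1)^1·+1^1·+1^1 = -1.
(a,b)_5: α=1, u≡2; β=1, v≡4 (mod 5); (2|5)=-1, (4|5)=+1; sign (−1)^0·-1^1·+1^1 = -1.
(a,b)_13: α=1, u≡9; β=1, v≡7 (mod 13); (9|13)=+1, (7|13)=-1; sign (−1)^0·+1^1·-1^1 = -1.
(a,b)_17: α=1, u≡5; β=1, v≡12 (mod 17); (5|17)=-1, (12|17)=-1; sign (−1)^0·-1^1·-1^1 = +1.
(a,b)_3: α=1, u≡2; β=3, v≡2 (mod 3); (2|3)=-1, (2|3)=-1; sign (−1)^1·-1^3·-1^1 = -1.
(a,b)_∞: sgn(36465)=+, sgn(-72930)=−, so +1.
Ram(36465, -72930) = {3, 5, 11, 13}; no ℚ_3-point on the conic.

[3, 5, 11, 13]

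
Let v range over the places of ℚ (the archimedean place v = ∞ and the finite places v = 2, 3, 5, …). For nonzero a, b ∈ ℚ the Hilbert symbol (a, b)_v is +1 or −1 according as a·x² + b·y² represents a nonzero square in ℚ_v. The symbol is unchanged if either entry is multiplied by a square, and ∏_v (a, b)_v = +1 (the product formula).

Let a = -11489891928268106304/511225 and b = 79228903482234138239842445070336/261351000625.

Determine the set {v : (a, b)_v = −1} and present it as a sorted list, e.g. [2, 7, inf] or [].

[19, 37]

Mod squares: a ≡ -201761, b ≡ 1666281. Check v ∈ {∞, 2, 3, 5, 7, 11, 13, 19, 23, 31, 37, 41}.
v=13: a=13^-2·(≡4), b=13^-4·(≡7) mod 13; (4|13)=+1, (7|13)=-1; (−1)^{-2·-4·6}·(+1)^-4·(-1)^-2 = +1.
v=∞: -201761 < 0 and 1666281 > 0  ⇒  (a,b)_∞ = +1.
v=31: a=31^2·(≡2), b=31^3·(≡9) mod 31; (2|31)=+1, (9|31)=+1; (−1)^{2·3·15}·(+1)^3·(+1)^2 = +1.
v=19: a=19^1·(≡13), b=19^1·(≡8) mod 19; (13|19)=-1, (8|19)=-1; (−1)^{1·1·9}·(-1)^1·(-1)^1 = -1.
v=7: a=7^5·(≡3), b=7^10·(≡2) mod 7; (3|7)=-1, (2|7)=+1; (−1)^{5·10·3}·(-1)^10·(+1)^5 = +1.
v=2: v_2(a)=6, v_2(b)=12; units ≡ 7, 1 (mod 8); ε·ε+αω+βω = 1·0+6·0+12·0 ≡ 0  ⇒  (a,b)_2 = +1.
v=11: a=11^-2·(≡5), b=11^-4·(≡3) mod 11; (5|11)=+1, (3|11)=+1; (−1)^{-2·-4·5}·(+1)^-4·(+1)^-2 = +1.
v=37: a=37^1·(≡31), b=37^2·(≡8) mod 37; (31|37)=-1, (8|37)=-1; (−1)^{1·2·18}·(-1)^2·(-1)^1 = -1.
v=41: a=41^1·(≡8), b=41^1·(≡31) mod 41; (8|41)=+1, (31|41)=+1; (−1)^{1·1·20}·(+1)^1·(+1)^1 = +1.
v=23: a=23^2·(≡8), b=23^3·(≡17) mod 23; (8|23)=+1, (17|23)=-1; (−1)^{2·3·11}·(+1)^3·(-1)^2 = +1.
v=5: a=5^-2·(≡4), b=5^-4·(≡1) mod 5; (4|5)=+1, (1|5)=+1; (−1)^{-2·-4·2}·(+1)^-4·(+1)^-2 = +1.
v=3: a=3^6·(≡1), b=3^11·(≡1) mod 3; (1|3)=+1, (1|3)=+1; (−1)^{6·11·1}·(+1)^11·(+1)^6 = +1.
Ram(-201761, 1666281) = {19, 37}; no ℚ_19-point on the conic.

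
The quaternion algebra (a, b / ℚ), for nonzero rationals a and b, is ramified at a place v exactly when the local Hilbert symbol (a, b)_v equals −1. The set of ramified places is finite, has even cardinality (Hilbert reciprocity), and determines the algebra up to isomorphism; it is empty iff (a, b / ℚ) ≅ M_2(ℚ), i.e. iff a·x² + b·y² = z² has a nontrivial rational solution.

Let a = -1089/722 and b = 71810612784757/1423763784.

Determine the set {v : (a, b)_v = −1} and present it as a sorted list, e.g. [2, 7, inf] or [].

Mod squares: a ≡ -2, b ≡ 28842. Check v ∈ {∞, 2, 3, 7, 11, 17, 19, 23, 31, 37}.
v=19: a=19^-2·(≡16), b=19^-3·(≡16) mod 19; (16|19)=+1, (16|19)=+1; (−1)^{-2·-3·9}·(+1)^-3·(+1)^-2 = +1.
v=37: a=37^0·(≡5), b=37^2·(≡8) mod 37; (5|37)=-1, (8|37)=-1; (−1)^{0·2·18}·(-1)^2·(-1)^0 = +1.
v=7: a=7^0·(≡3), b=7^2·(≡2) mod 7; (3|7)=-1, (2|7)=+1; (−1)^{0·2·3}·(-1)^2·(+1)^0 = +1.
v=∞: -2 < 0 and 28842 > 0  ⇒  (a,b)_∞ = +1.
v=3: a=3^2·(≡1), b=3^-3·(≡2) mod 3; (1|3)=+1, (2|3)=-1; (−1)^{2·-3·1}·(+1)^-3·(-1)^2 = +1.
v=31: a=31^0·(≡3), b=31^-2·(≡6) mod 31; (3|31)=-1, (6|31)=-1; (−1)^{0·-2·15}·(-1)^-2·(-1)^0 = +1.
v=23: a=23^0·(≡17), b=23^1·(≡8) mod 23; (17|23)=-1, (8|23)=+1; (−1)^{0·1·11}·(-1)^1·(+1)^0 = -1.
v=17: a=17^0·(≡2), b=17^2·(≡3) mod 17; (2|17)=+1, (3|17)=-1; (−1)^{0·2·8}·(+1)^2·(-1)^0 = +1.
v=11: a=11^2·(≡5), b=11^5·(≡3) mod 11; (5|11)=+1, (3|11)=+1; (−1)^{2·5·5}·(+1)^5·(+1)^2 = +1.
v=2: v_2(a)=-1, v_2(b)=-3; units ≡ 7, 5 (mod 8); ε·ε+αω+βω = 1·0+-1·1+-3·0 ≡ 1  ⇒  (a,b)_2 = -1.
(-2, 28842 / ℚ) ramifies at {2, 23}: a division algebra.

[2, 23]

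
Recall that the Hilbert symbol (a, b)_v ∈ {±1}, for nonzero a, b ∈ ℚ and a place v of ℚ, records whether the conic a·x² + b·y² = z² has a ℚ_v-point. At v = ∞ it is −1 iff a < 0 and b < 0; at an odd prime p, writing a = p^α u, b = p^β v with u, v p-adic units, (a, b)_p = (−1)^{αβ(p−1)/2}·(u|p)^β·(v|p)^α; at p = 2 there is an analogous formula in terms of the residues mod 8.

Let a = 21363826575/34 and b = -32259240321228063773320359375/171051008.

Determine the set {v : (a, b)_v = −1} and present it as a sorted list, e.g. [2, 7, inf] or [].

[3, 7, 23, 29]

Mod squares: a ≡ 476238, b ≡ -28014. Check v ∈ {∞, 2, 3, 5, 7, 13, 17, 19, 23, 29}.
v=19: a=19^2·(≡12), b=19^4·(≡1) mod 19; (12|19)=-1, (1|19)=+1; (−1)^{2·4·9}·(-1)^4·(+1)^2 = +1.
v=29: a=29^1·(≡2), b=29^3·(≡28) mod 29; (2|29)=-1, (28|29)=+1; (−1)^{1·3·14}·(-1)^3·(+1)^1 = -1.
v=23: a=23^1·(≡3), b=23^3·(≡16) mod 23; (3|23)=+1, (16|23)=+1; (−1)^{1·3·11}·(+1)^3·(+1)^1 = -1.
v=5: a=5^2·(≡2), b=5^6·(≡4) mod 5; (2|5)=-1, (4|5)=+1; (−1)^{2·6·2}·(-1)^6·(+1)^2 = +1.
v=3: a=3^1·(≡1), b=3^3·(≡1) mod 3; (1|3)=+1, (1|3)=+1; (−1)^{1·3·1}·(+1)^3·(+1)^1 = -1.
v=7: a=7^1·(≡2), b=7^11·(≡1) mod 7; (2|7)=+1, (1|7)=+1; (−1)^{1·11·3}·(+1)^11·(+1)^1 = -1.
v=13: a=13^2·(≡12), b=13^0·(≡9) mod 13; (12|13)=+1, (9|13)=+1; (−1)^{2·0·6}·(+1)^0·(+1)^2 = +1.
v=2: v_2(a)=-1, v_2(b)=-11; units ≡ 7, 1 (mod 8); ε·ε+αω+βω = 1·0+-1·0+-11·0 ≡ 0  ⇒  (a,b)_2 = +1.
v=∞: 476238 > 0 and -28014 < 0  ⇒  (a,b)_∞ = +1.
v=17: a=17^-1·(≡16), b=17^-4·(≡13) mod 17; (16|17)=+1, (13|17)=+1; (−1)^{-1·-4·8}·(+1)^-4·(+1)^-1 = +1.
(476238, -28014 / ℚ) ramifies at {3, 7, 23, 29}: a division algebra.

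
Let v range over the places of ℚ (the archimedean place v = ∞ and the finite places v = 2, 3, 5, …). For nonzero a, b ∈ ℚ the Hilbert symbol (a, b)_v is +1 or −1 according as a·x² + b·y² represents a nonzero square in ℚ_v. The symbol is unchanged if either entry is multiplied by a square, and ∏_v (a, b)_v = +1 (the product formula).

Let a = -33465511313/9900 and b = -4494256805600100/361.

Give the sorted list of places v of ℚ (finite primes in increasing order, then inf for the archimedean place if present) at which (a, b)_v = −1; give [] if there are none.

[11, inf]

(a, b) ≡ (-7843, -1592129) mod (ℚ^×)²; places V = {2, 3, 5, 7, 11, 13, 17, 19, 23, 29, 31, ∞}.
(a,b)_5: α=-2, u≡2; β=2, v≡1 (mod 5); (2|5)=-1, (1|5)=+1; sign (−1)^0·-1^2·+1^-2 = +1.
(a,b)_∞: sgn(-7843)=−, sgn(-1592129)=−, so -1.
(a,b)_31: α=3, u≡6; β=1, v≡25 (mod 31); (6|31)=-1, (25|31)=+1; sign (−1)^1·-1^1·+1^3 = +1.
(a,b)_13: α=2, u≡1; β=0, v≡2 (mod 13); (1|13)=+1, (2|13)=-1; sign (−1)^0·+1^0·-1^2 = +1.
(a,b)_3: α=-2, u≡2; β=2, v≡1 (mod 3); (2|3)=-1, (1|3)=+1; sign (−1)^0·-1^2·+1^-2 = +1.
(a,b)_2: α=-2, β=2; u≡5, v≡7 (mod 8); ε(u)ε(v)=0·1, αω(v)=-2·0, βω(u)=2·1; sum ≡ 0  ⇒  +1.
(a,b)_7: α=0, u≡2; β=3, v≡4 (mod 7); (2|7)=+1, (4|7)=+1; sign (−1)^0·+1^3·+1^0 = +1.
(a,b)_29: α=0, u≡6; β=1, v≡1 (mod 29); (6|29)=+1, (1|29)=+1; sign (−1)^0·+1^1·+1^0 = +1.
(a,b)_23: α=1, u≡2; β=3, v≡15 (mod 23); (2|23)=+1, (15|23)=-1; sign (−1)^1·+1^3·-1^1 = +1.
(a,b)_11: α=-1, u≡7; β=3, v≡6 (mod 11); (7|11)=-1, (6|11)=-1; sign (−1)^1·-1^3·-1^-1 = -1.
(a,b)_17: α=2, u≡7; β=0, v≡12 (mod 17); (7|17)=-1, (12|17)=-1; sign (−1)^0·-1^0·-1^2 = +1.
(a,b)_19: α=0, u≡6; β=-2, v≡10 (mod 19); (6|19)=+1, (10|19)=-1; sign (−1)^0·+1^-2·-1^0 = +1.
(-7843, -1592129 / ℚ) ramifies at {11, ∞}: a division algebra.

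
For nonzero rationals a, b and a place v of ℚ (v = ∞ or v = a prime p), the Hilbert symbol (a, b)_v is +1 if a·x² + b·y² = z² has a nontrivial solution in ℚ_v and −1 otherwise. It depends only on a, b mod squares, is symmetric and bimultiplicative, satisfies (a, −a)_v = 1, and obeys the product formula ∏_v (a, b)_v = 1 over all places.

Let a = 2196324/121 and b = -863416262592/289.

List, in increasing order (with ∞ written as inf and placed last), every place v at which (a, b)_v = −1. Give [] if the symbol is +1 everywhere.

[]

(a, b) ≡ (1, -23) mod (ℚ^×)²; places V = {2, 3, 11, 13, 17, 19, 23, ∞}.
(a,b)_23: α=0, u≡9; β=3, v≡22 (mod 23); (9|23)=+1, (22|23)=-1; sign (−1)^0·+1^3·-1^0 = +1.
(a,b)_19: α=2, u≡6; β=0, v≡14 (mod 19); (6|19)=+1, (14|19)=-1; sign (−1)^0·+1^0·-1^2 = +1.
(a,b)_2: α=2, β=6; u≡1, v≡1 (mod 8); ε(u)ε(v)=0·0, αω(v)=2·0, βω(u)=6·0; sum ≡ 0  ⇒  +1.
(a,b)_∞: sgn(1)=+, sgn(-23)=−, so +1.
(a,b)_13: α=2, u≡12; β=2, v≡10 (mod 13); (12|13)=+1, (10|13)=+1; sign (−1)^0·+1^2·+1^2 = +1.
(a,b)_17: α=0, u≡13; β=-2, v≡14 (mod 17); (13|17)=+1, (14|17)=-1; sign (−1)^0·+1^-2·-1^0 = +1.
(a,b)_11: α=-2, u≡9; β=0, v≡6 (mod 11); (9|11)=+1, (6|11)=-1; sign (−1)^0·+1^0·-1^-2 = +1.
(a,b)_3: α=2, u≡1; β=8, v≡1 (mod 3); (1|3)=+1, (1|3)=+1; sign (−1)^0·+1^8·+1^2 = +1.
Ram(a, b) = ∅: the form 1·x² + -23·y² − z² is isotropic over every ℚ_v, so by Hasse–Minkowski it is isotropic over ℚ.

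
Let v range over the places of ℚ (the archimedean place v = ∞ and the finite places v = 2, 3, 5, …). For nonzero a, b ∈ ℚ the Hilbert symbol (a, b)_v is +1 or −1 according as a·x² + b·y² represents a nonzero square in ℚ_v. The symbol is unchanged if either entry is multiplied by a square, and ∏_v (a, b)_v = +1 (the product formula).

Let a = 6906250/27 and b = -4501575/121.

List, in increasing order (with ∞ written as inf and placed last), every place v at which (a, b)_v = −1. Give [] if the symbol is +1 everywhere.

[3, 19]

Mod squares: a ≡ 1326, b ≡ -247. Check v ∈ {∞, 2, 3, 5, 11, 13, 17, 19}.
v=11: a=11^0·(≡2), b=11^-2·(≡10) mod 11; (2|11)=-1, (10|11)=-1; (−1)^{0·-2·5}·(-1)^-2·(-1)^0 = +1.
v=13: a=13^1·(≡5), b=13^1·(≡8) mod 13; (5|13)=-1, (8|13)=-1; (−1)^{1·1·6}·(-1)^1·(-1)^1 = +1.
v=5: a=5^6·(≡1), b=5^2·(≡2) mod 5; (1|5)=+1, (2|5)=-1; (−1)^{6·2·2}·(+1)^2·(-1)^6 = +1.
v=∞: 1326 > 0 and -247 < 0  ⇒  (a,b)_∞ = +1.
v=3: a=3^-3·(≡1), b=3^6·(≡2) mod 3; (1|3)=+1, (2|3)=-1; (−1)^{-3·6·1}·(+1)^6·(-1)^-3 = -1.
v=19: a=19^0·(≡2), b=19^1·(≡17) mod 19; (2|19)=-1, (17|19)=+1; (−1)^{0·1·9}·(-1)^1·(+1)^0 = -1.
v=17: a=17^1·(≡12), b=17^0·(≡4) mod 17; (12|17)=-1, (4|17)=+1; (−1)^{1·0·8}·(-1)^0·(+1)^1 = +1.
v=2: v_2(a)=1, v_2(b)=0; units ≡ 7, 1 (mod 8); ε·ε+αω+βω = 1·0+1·0+0·0 ≡ 0  ⇒  (a,b)_2 = +1.
Ram(1326, -247) = {3, 19}; no ℚ_3-point on the conic.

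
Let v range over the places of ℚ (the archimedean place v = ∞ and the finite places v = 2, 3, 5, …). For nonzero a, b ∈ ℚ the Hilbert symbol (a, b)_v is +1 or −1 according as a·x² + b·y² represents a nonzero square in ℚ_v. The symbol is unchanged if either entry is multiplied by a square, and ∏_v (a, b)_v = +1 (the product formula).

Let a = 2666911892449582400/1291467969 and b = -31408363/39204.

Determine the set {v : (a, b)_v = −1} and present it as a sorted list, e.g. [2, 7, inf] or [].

[]

(a, b) ≡ (29, -667) mod (ℚ^×)²; places V = {2, 3, 5, 7, 11, 23, 29, 31, ∞}.
(a,b)_2: α=6, β=-2; u≡5, v≡5 (mod 8); ε(u)ε(v)=0·0, αω(v)=6·1, βω(u)=-2·1; sum ≡ 0  ⇒  +1.
(a,b)_11: α=-6, u≡6; β=-2, v≡5 (mod 11); (6|11)=-1, (5|11)=+1; sign (−1)^0·-1^-2·+1^-6 = +1.
(a,b)_∞: sgn(29)=+, sgn(-667)=−, so +1.
(a,b)_31: α=4, u≡3; β=2, v≡29 (mod 31); (3|31)=-1, (29|31)=-1; sign (−1)^0·-1^2·-1^4 = +1.
(a,b)_29: α=1, u≡28; β=1, v≡25 (mod 29); (28|29)=+1, (25|29)=+1; sign (−1)^0·+1^1·+1^1 = +1.
(a,b)_5: α=2, u≡4; β=0, v≡3 (mod 5); (4|5)=+1, (3|5)=-1; sign (−1)^0·+1^0·-1^2 = +1.
(a,b)_7: α=6, u≡1; β=2, v≡6 (mod 7); (1|7)=+1, (6|7)=-1; sign (−1)^0·+1^2·-1^6 = +1.
(a,b)_3: α=-6, u≡2; β=-4, v≡2 (mod 3); (2|3)=-1, (2|3)=-1; sign (−1)^0·-1^-4·-1^-6 = +1.
(a,b)_23: α=2, u≡12; β=1, v≡19 (mod 23); (12|23)=+1, (19|23)=-1; sign (−1)^0·+1^1·-1^2 = +1.
Ram(a, b) = ∅: the form 29·x² + -667·y² − z² is isotropic over every ℚ_v, so by Hasse–Minkowski it is isotropic over ℚ.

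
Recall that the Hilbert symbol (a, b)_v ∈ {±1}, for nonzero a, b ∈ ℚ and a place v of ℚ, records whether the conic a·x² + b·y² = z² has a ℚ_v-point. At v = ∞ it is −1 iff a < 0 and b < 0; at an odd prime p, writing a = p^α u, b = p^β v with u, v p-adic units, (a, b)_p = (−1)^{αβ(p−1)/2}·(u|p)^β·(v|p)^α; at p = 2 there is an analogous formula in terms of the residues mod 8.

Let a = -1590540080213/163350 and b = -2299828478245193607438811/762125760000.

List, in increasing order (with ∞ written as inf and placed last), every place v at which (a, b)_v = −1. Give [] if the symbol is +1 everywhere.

(a, b) ≡ (-4135998, -179826) mod (ℚ^×)²; places V = {2, 3, 5, 7, 11, 17, 23, 31, 41, 43, ∞}.
(a,b)_11: α=-2, u≡6; β=-2, v≡10 (mod 11); (6|11)=-1, (10|11)=-1; sign (−1)^0·-1^-2·-1^-2 = +1.
(a,b)_17: α=1, u≡14; β=3, v≡2 (mod 17); (14|17)=-1, (2|17)=+1; sign (−1)^0·-1^3·+1^1 = -1.
(a,b)_3: α=-3, u≡2; β=-9, v≡1 (mod 3); (2|3)=-1, (1|3)=+1; sign (−1)^1·-1^-9·+1^-3 = +1.
(a,b)_43: α=1, u≡34; β=3, v≡30 (mod 43); (34|43)=-1, (30|43)=-1; sign (−1)^1·-1^3·-1^1 = -1.
(a,b)_5: α=-2, u≡3; β=-4, v≡4 (mod 5); (3|5)=-1, (4|5)=+1; sign (−1)^0·-1^-4·+1^-2 = +1.
(a,b)_7: α=4, u≡1; β=10, v≡2 (mod 7); (1|7)=+1, (2|7)=+1; sign (−1)^0·+1^10·+1^4 = +1.
(a,b)_31: α=2, u≡15; β=2, v≡1 (mod 31); (15|31)=-1, (1|31)=+1; sign (−1)^0·-1^2·+1^2 = +1.
(a,b)_2: α=-1, β=-9; u≡1, v≡7 (mod 8); ε(u)ε(v)=0·1, αω(v)=-1·0, βω(u)=-9·0; sum ≡ 0  ⇒  +1.
(a,b)_23: α=1, u≡11; β=2, v≡22 (mod 23); (11|23)=-1, (22|23)=-1; sign (−1)^0·-1^2·-1^1 = -1.
(a,b)_41: α=1, u≡39; β=1, v≡4 (mod 41); (39|41)=+1, (4|41)=+1; sign (−1)^0·+1^1·+1^1 = +1.
(a,b)_∞: sgn(-4135998)=−, sgn(-179826)=−, so -1.
|Ram(-4135998, -179826)| = 4, even; anisotropic at {17, 23, 43, ∞}.

[17, 23, 43, inf]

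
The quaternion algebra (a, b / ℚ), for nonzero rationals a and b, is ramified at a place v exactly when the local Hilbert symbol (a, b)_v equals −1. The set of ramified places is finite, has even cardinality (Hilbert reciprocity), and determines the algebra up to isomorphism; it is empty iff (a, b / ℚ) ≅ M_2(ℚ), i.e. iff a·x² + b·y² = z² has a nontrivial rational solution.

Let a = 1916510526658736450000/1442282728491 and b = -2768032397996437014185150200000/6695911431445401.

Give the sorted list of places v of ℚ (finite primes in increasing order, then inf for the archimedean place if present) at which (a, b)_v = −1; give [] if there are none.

[19, 41]

Mod squares: a ≡ 95, b ≡ -6355. Check v ∈ {∞, 2, 3, 5, 11, 13, 17, 19, 23, 31, 41}.
v=41: a=41^4·(≡14), b=41^7·(≡40) mod 41; (14|41)=-1, (40|41)=+1; (−1)^{4·7·20}·(-1)^7·(+1)^4 = -1.
v=2: v_2(a)=4, v_2(b)=6; units ≡ 7, 5 (mod 8); ε·ε+αω+βω = 1·0+4·1+6·0 ≡ 0  ⇒  (a,b)_2 = +1.
v=5: a=5^5·(≡4), b=5^5·(≡1) mod 5; (4|5)=+1, (1|5)=+1; (−1)^{5·5·2}·(+1)^5·(+1)^5 = +1.
v=17: a=17^4·(≡12), b=17^4·(≡12) mod 17; (12|17)=-1, (12|17)=-1; (−1)^{4·4·8}·(-1)^4·(-1)^4 = +1.
v=11: a=11^-6·(≡2), b=11^-8·(≡1) mod 11; (2|11)=-1, (1|11)=+1; (−1)^{-6·-8·5}·(-1)^-8·(+1)^-6 = +1.
v=13: a=13^2·(≡9), b=13^4·(≡11) mod 13; (9|13)=+1, (11|13)=-1; (−1)^{2·4·6}·(+1)^4·(-1)^2 = +1.
v=3: a=3^-4·(≡2), b=3^-10·(≡2) mod 3; (2|3)=-1, (2|3)=-1; (−1)^{-4·-10·1}·(-1)^-10·(-1)^-4 = +1.
v=∞: 95 > 0 and -6355 < 0  ⇒  (a,b)_∞ = +1.
v=19: a=19^-1·(≡5), b=19^0·(≡14) mod 19; (5|19)=+1, (14|19)=-1; (−1)^{-1·0·9}·(+1)^0·(-1)^-1 = -1.
v=31: a=31^2·(≡8), b=31^3·(≡3) mod 31; (8|31)=+1, (3|31)=-1; (−1)^{2·3·15}·(+1)^3·(-1)^2 = +1.
v=23: a=23^-2·(≡6), b=23^-2·(≡4) mod 23; (6|23)=+1, (4|23)=+1; (−1)^{-2·-2·11}·(+1)^-2·(+1)^-2 = +1.
|Ram(95, -6355)| = 2, even; anisotropic at {19, 41}.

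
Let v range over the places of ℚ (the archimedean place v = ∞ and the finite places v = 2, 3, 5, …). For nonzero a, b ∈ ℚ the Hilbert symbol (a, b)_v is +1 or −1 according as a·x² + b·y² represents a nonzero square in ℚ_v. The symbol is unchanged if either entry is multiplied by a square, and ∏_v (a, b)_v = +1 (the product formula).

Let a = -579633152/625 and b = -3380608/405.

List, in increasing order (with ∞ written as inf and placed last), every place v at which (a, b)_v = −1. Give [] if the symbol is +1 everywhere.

Mod squares: a ≡ -2, b ≡ -110. Check v ∈ {∞, 2, 3, 5, 7, 11, 19}.
v=7: a=7^2·(≡5), b=7^4·(≡1) mod 7; (5|7)=-1, (1|7)=+1; (−1)^{2·4·3}·(-1)^4·(+1)^2 = +1.
v=5: a=5^-4·(≡3), b=5^-1·(≡2) mod 5; (3|5)=-1, (2|5)=-1; (−1)^{-4·-1·2}·(-1)^-1·(-1)^-4 = -1.
v=∞: -2 < 0 and -110 < 0  ⇒  (a,b)_∞ = -1.
v=11: a=11^0·(≡5), b=11^1·(≡5) mod 11; (5|11)=+1, (5|11)=+1; (−1)^{0·1·5}·(+1)^1·(+1)^0 = +1.
v=3: a=3^0·(≡1), b=3^-4·(≡1) mod 3; (1|3)=+1, (1|3)=+1; (−1)^{0·-4·1}·(+1)^-4·(+1)^0 = +1.
v=2: v_2(a)=15, v_2(b)=7; units ≡ 7, 1 (mod 8); ε·ε+αω+βω = 1·0+15·0+7·0 ≡ 0  ⇒  (a,b)_2 = +1.
v=19: a=19^2·(≡9), b=19^0·(≡4) mod 19; (9|19)=+1, (4|19)=+1; (−1)^{2·0·9}·(+1)^0·(+1)^2 = +1.
(-2, -110 / ℚ) ramifies at {5, ∞}: a division algebra.

[5, inf]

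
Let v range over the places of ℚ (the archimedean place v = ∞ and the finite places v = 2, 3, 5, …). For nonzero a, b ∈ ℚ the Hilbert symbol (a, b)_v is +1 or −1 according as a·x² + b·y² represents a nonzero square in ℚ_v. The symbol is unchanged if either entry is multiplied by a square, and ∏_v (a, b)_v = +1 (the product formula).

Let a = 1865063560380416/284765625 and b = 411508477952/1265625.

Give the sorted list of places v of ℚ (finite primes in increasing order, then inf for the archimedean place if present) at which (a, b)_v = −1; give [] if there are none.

[11, 17]

Mod squares: a ≡ 11, b ≡ 17. Check v ∈ {∞, 2, 3, 5, 11, 13, 17}.
v=17: a=17^4·(≡11), b=17^3·(≡4) mod 17; (11|17)=-1, (4|17)=+1; (−1)^{4·3·8}·(-1)^3·(+1)^4 = -1.
v=∞: 11 > 0 and 17 > 0  ⇒  (a,b)_∞ = +1.
v=11: a=11^3·(≡1), b=11^2·(≡10) mod 11; (1|11)=+1, (10|11)=-1; (−1)^{3·2·5}·(+1)^2·(-1)^3 = -1.
v=2: v_2(a)=24, v_2(b)=12; units ≡ 3, 1 (mod 8); ε·ε+αω+βω = 1·0+24·0+12·1 ≡ 0  ⇒  (a,b)_2 = +1.
v=3: a=3^-6·(≡2), b=3^-4·(≡2) mod 3; (2|3)=-1, (2|3)=-1; (−1)^{-6·-4·1}·(-1)^-4·(-1)^-6 = +1.
v=5: a=5^-8·(≡4), b=5^-6·(≡2) mod 5; (4|5)=+1, (2|5)=-1; (−1)^{-8·-6·2}·(+1)^-6·(-1)^-8 = +1.
v=13: a=13^0·(≡6), b=13^2·(≡10) mod 13; (6|13)=-1, (10|13)=+1; (−1)^{0·2·6}·(-1)^2·(+1)^0 = +1.
(11, 17 / ℚ) ramifies at {11, 17}: a division algebra.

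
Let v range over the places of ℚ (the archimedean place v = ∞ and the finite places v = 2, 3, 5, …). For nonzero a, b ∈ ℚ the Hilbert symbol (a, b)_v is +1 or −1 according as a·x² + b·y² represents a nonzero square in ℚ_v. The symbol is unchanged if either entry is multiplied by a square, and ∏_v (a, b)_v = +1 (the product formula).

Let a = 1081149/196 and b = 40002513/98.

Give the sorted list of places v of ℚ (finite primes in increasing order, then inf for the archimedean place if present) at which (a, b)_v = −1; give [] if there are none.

[2, 43]

(a, b) ≡ (3741, 276834) mod (ℚ^×)²; places V = {2, 3, 7, 17, 29, 37, 43, ∞}.
(a,b)_37: α=0, u≡21; β=1, v≡5 (mod 37); (21|37)=+1, (5|37)=-1; sign (−1)^0·+1^1·-1^0 = +1.
(a,b)_7: α=-2, u≡5; β=-2, v≡6 (mod 7); (5|7)=-1, (6|7)=-1; sign (−1)^0·-1^-2·-1^-2 = +1.
(a,b)_2: α=-2, β=-1; u≡5, v≡1 (mod 8); ε(u)ε(v)=0·0, αω(v)=-2·0, βω(u)=-1·1; sum ≡ 1  ⇒  -1.
(a,b)_43: α=1, u≡21; β=1, v≡6 (mod 43); (21|43)=+1, (6|43)=+1; sign (−1)^1·+1^1·+1^1 = -1.
(a,b)_17: α=2, u≡2; β=2, v≡12 (mod 17); (2|17)=+1, (12|17)=-1; sign (−1)^0·+1^2·-1^2 = +1.
(a,b)_3: α=1, u≡2; β=1, v≡1 (mod 3); (2|3)=-1, (1|3)=+1; sign (−1)^1·-1^1·+1^1 = +1.
(a,b)_29: α=1, u≡6; β=1, v≡9 (mod 29); (6|29)=+1, (9|29)=+1; sign (−1)^0·+1^1·+1^1 = +1.
(a,b)_∞: sgn(3741)=+, sgn(276834)=+, so +1.
|Ram(3741, 276834)| = 2, even; anisotropic at {2, 43}.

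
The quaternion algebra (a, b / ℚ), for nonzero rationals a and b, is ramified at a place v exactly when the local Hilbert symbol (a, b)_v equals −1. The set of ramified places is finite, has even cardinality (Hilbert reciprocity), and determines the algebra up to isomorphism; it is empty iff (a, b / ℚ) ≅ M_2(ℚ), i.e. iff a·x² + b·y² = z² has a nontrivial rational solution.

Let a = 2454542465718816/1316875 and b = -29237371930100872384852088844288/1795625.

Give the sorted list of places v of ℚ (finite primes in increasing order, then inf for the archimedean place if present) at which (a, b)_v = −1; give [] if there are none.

Mod squares: a ≡ 44487542, b ≡ -283679. Check v ∈ {∞, 2, 3, 5, 7, 11, 13, 17, 31, 37, 41, 43}.
v=7: a=7^-2·(≡2), b=7^0·(≡3) mod 7; (2|7)=+1, (3|7)=-1; (−1)^{-2·0·3}·(+1)^0·(-1)^-2 = +1.
v=41: a=41^3·(≡26), b=41^3·(≡25) mod 41; (26|41)=-1, (25|41)=+1; (−1)^{3·3·20}·(-1)^3·(+1)^3 = -1.
v=17: a=17^0·(≡1), b=17^-1·(≡14) mod 17; (1|17)=+1, (14|17)=-1; (−1)^{0·-1·8}·(+1)^-1·(-1)^0 = +1.
v=43: a=43^-1·(≡21), b=43^2·(≡25) mod 43; (21|43)=+1, (25|43)=+1; (−1)^{-1·2·21}·(+1)^2·(+1)^-1 = +1.
v=5: a=5^-4·(≡3), b=5^-4·(≡4) mod 5; (3|5)=-1, (4|5)=+1; (−1)^{-4·-4·2}·(-1)^-4·(+1)^-4 = +1.
v=11: a=11^3·(≡10), b=11^7·(≡7) mod 11; (10|11)=-1, (7|11)=-1; (−1)^{3·7·5}·(-1)^7·(-1)^3 = -1.
v=13: a=13^0·(≡5), b=13^-2·(≡11) mod 13; (5|13)=-1, (11|13)=-1; (−1)^{0·-2·6}·(-1)^-2·(-1)^0 = +1.
v=31: a=31^1·(≡22), b=31^2·(≡25) mod 31; (22|31)=-1, (25|31)=+1; (−1)^{1·2·15}·(-1)^2·(+1)^1 = +1.
v=37: a=37^1·(≡13), b=37^3·(≡20) mod 37; (13|37)=-1, (20|37)=-1; (−1)^{1·3·18}·(-1)^3·(-1)^1 = +1.
v=∞: 44487542 > 0 and -283679 < 0  ⇒  (a,b)_∞ = +1.
v=3: a=3^6·(≡2), b=3^10·(≡1) mod 3; (2|3)=-1, (1|3)=+1; (−1)^{6·10·1}·(-1)^10·(+1)^6 = +1.
v=2: v_2(a)=5, v_2(b)=12; units ≡ 3, 1 (mod 8); ε·ε+αω+βω = 1·0+5·0+12·1 ≡ 0  ⇒  (a,b)_2 = +1.
Ram(44487542, -283679) = {11, 41}; no ℚ_11-point on the conic.

[11, 41]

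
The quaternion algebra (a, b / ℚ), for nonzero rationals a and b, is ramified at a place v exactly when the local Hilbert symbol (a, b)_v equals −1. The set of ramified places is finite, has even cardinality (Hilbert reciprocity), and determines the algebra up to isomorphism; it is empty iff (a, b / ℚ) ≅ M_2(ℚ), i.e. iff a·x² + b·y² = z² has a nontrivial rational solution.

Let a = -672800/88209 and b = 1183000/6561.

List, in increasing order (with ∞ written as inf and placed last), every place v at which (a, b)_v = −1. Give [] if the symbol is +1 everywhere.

(a, b) ≡ (-2, 70) mod (ℚ^×)²; places V = {2, 3, 5, 7, 11, 13, 29, ∞}.
(a,b)_11: α=-2, u≡5; β=0, v≡1 (mod 11); (5|11)=+1, (1|11)=+1; sign (−1)^0·+1^0·+1^-2 = +1.
(a,b)_3: α=-6, u≡1; β=-8, v≡1 (mod 3); (1|3)=+1, (1|3)=+1; sign (−1)^0·+1^-8·+1^-6 = +1.
(a,b)_5: α=2, u≡2; β=3, v≡4 (mod 5); (2|5)=-1, (4|5)=+1; sign (−1)^0·-1^3·+1^2 = -1.
(a,b)_29: α=2, u≡18; β=0, v≡17 (mod 29); (18|29)=-1, (17|29)=-1; sign (−1)^0·-1^0·-1^2 = +1.
(a,b)_13: α=0, u≡7; β=2, v≡5 (mod 13); (7|13)=-1, (5|13)=-1; sign (−1)^0·-1^2·-1^0 = +1.
(a,b)_2: α=5, β=3; u≡7, v≡3 (mod 8); ε(u)ε(v)=1·1, αω(v)=5·1, βω(u)=3·0; sum ≡ 0  ⇒  +1.
(a,b)_∞: sgn(-2)=−, sgn(70)=+, so +1.
(a,b)_7: α=0, u≡6; β=1, v≡3 (mod 7); (6|7)=-1, (3|7)=-1; sign (−1)^0·-1^1·-1^0 = -1.
(-2, 70 / ℚ) ramifies at {5, 7}: a division algebra.

[5, 7]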